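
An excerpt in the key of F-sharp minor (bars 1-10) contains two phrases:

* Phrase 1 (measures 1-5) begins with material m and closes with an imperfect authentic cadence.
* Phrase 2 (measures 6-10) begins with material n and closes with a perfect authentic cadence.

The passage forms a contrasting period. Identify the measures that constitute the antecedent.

measures 1–5

The antecedent is the phrase ending with the weaker cadence (imperfect authentic cadence, phrase 1) and the consequent the one ending more conclusively (perfect authentic cadence, phrase 2); the antecedent is mm. 1–5.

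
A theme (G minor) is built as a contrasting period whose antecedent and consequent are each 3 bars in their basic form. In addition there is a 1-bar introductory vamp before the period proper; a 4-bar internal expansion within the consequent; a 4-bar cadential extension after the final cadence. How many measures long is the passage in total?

Basic contrasting period: 3 + 3 = 6 bars.
6 (basic form) + 1 (introduction) + 4 (internal expansion) + 4 (cadential extension) = 15.

15 measures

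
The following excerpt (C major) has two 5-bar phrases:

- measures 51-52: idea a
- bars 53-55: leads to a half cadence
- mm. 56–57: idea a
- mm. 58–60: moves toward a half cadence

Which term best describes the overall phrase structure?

Both phrases have the same opening (a) and the same cadence (half cadence): the second is a restatement, not a consequent, so this is a repeated phrase rather than a period.

repeated phrase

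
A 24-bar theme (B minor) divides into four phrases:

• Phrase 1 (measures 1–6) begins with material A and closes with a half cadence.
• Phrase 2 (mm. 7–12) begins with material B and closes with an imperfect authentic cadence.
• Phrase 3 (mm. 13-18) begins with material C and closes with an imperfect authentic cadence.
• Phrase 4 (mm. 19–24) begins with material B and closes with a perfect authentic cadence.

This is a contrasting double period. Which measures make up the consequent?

In a double period the first pair of phrases (ending imperfect authentic cadence) is the large antecedent and the second pair (ending perfect authentic cadence) is the large consequent; the consequent is measures 13–24.

measures 13–24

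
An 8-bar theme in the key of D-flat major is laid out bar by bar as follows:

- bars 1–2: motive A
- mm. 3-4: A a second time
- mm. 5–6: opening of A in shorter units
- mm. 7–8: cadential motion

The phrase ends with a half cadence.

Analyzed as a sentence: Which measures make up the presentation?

measures 1–4

The presentation of a sentence is the basic idea (bars 1-2) plus its repetition (mm. 3-4); the presentation is therefore bars 1–4.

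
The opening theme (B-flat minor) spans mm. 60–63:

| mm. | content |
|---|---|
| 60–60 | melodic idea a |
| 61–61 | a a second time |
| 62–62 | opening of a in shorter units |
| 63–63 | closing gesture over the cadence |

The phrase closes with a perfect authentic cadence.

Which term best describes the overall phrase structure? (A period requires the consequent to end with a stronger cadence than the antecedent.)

sentence

Basic idea (m. 60) + its repetition (m. 61) form the presentation; fragmentation and cadence (mm. 62-63) form the continuation — the 4-bar whole is a sentence.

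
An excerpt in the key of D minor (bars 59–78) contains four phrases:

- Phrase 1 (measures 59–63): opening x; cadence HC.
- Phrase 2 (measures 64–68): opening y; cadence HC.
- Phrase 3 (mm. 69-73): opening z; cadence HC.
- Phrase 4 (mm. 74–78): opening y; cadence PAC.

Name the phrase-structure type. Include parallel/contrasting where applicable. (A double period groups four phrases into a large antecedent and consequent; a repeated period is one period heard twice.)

Four phrases in two halves: the first half (mm. 59-68) ends with a half cadence, the second (bars 69-78) with a perfect authentic cadence — a large antecedent–consequent pair, i.e. a double period.
Phrase 3 begins with different material from phrase 1, making it contrasting.

contrasting double period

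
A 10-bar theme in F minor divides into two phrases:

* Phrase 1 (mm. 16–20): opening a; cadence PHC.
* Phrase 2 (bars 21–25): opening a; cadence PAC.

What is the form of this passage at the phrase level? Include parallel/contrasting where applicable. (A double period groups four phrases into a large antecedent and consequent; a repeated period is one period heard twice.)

Phrase 1 ends with a Phrygian half cadence (weaker) and phrase 2 with a perfect authentic cadence (stronger): antecedent + consequent = a period.
The two phrases open with the same material (a / a), so the period is parallel.

parallel period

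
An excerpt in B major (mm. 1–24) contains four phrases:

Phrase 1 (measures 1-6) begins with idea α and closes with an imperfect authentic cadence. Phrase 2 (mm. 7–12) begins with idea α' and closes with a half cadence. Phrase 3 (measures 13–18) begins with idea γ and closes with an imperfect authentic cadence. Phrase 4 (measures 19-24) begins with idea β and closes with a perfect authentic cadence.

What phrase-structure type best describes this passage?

contrasting double period

Four phrases in two halves: the first half (mm. 1–12) ends with a half cadence, the second (bars 13–24) with a perfect authentic cadence — a large antecedent–consequent pair, i.e. a double period.
Phrase 3 begins with different material from phrase 1, making it contrasting.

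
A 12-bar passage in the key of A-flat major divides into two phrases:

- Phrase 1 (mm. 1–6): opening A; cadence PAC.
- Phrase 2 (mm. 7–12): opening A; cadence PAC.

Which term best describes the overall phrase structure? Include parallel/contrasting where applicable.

repeated phrase

Both phrases have the same opening (A) and the same cadence (perfect authentic cadence): the second is a restatement, not a consequent, so this is a repeated phrase rather than a period.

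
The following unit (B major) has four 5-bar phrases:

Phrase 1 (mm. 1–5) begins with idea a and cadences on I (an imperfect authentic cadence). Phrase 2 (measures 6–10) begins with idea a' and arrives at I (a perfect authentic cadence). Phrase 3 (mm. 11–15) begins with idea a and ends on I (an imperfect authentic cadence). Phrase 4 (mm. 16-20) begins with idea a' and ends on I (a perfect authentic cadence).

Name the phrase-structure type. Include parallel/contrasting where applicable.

repeated period

The cadence pattern IAC–PAC–IAC–PAC is weak–strong twice, and phrases 3–4 restate phrases 1–2: a period heard twice, not a double period (which would end weakly at phrase 2).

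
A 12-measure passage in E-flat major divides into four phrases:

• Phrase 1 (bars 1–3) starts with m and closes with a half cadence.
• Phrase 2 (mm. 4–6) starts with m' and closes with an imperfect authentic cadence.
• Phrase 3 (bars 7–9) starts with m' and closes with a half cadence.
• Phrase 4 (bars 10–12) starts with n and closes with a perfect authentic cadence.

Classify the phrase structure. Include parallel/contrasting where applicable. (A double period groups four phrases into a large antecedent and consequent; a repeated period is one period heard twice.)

parallel double period

Four phrases in two halves: the first half (measures 1-6) ends with an imperfect authentic cadence, the second (mm. 7-12) with a perfect authentic cadence — a large antecedent–consequent pair, i.e. a double period.
Phrase 3 begins with the same material as phrase 1, making it parallel.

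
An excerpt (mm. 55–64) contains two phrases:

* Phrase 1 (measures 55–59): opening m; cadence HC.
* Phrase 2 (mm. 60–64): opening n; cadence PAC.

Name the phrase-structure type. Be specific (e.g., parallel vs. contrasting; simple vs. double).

Phrase 1 ends with a half cadence (weaker) and phrase 2 with a perfect authentic cadence (stronger): antecedent + consequent = a period.
The two phrases open with different material (m / n), so the period is contrasting.

contrasting period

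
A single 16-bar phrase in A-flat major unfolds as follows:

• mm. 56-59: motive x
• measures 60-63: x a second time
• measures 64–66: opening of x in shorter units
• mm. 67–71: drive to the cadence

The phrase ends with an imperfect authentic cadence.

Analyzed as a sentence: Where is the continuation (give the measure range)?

After the presentation (measures 56–63), the continuation covers the fragmentation through the cadence: measures 64–71.

measures 64–71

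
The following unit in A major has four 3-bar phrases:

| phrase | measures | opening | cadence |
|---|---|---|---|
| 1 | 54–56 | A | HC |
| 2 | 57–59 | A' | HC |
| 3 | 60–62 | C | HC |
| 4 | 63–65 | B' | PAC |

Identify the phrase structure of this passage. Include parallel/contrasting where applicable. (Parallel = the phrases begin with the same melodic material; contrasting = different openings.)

contrasting double period

Four phrases in two halves: the first half (measures 54–59) ends with a half cadence, the second (bars 60–65) with a perfect authentic cadence — a large antecedent–consequent pair, i.e. a double period.
Phrase 3 begins with different material from phrase 1, making it contrasting.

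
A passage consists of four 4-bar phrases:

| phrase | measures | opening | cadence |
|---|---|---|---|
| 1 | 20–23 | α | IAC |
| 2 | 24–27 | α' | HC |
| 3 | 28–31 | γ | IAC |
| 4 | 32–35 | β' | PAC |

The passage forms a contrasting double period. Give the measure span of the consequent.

In a double period the first pair of phrases (ending half cadence) is the large antecedent and the second pair (ending perfect authentic cadence) is the large consequent; the consequent is measures 28–35.

measures 28–35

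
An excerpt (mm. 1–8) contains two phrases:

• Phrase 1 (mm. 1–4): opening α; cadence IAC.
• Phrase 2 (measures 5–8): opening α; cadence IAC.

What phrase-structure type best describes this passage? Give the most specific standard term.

repeated phrase

Both phrases have the same opening (α) and the same cadence (imperfect authentic cadence): the second is a restatement, not a consequent, so this is a repeated phrase rather than a period.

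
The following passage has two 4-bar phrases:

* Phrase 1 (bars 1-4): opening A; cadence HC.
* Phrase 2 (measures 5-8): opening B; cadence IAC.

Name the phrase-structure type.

Phrase 1 ends with a half cadence (weaker) and phrase 2 with an imperfect authentic cadence (stronger): antecedent + consequent = a period.
The two phrases open with different material (A / B), so the period is contrasting.

contrasting period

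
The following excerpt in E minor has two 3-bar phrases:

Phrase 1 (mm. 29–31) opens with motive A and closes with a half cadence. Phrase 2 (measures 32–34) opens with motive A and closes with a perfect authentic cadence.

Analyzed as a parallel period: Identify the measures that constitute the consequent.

measures 32–34

The antecedent is the phrase ending with the weaker cadence (half cadence, phrase 1) and the consequent the one ending more conclusively (perfect authentic cadence, phrase 2); the consequent is bars 32-34.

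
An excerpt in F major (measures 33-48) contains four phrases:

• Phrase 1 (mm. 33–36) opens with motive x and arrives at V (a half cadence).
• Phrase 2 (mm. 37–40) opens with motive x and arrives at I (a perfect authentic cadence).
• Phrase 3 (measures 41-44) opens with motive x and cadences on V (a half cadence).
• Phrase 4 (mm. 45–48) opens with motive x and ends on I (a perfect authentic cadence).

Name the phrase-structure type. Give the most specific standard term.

repeated period

The cadence pattern HC–PAC–HC–PAC is weak–strong twice, and phrases 3–4 restate phrases 1–2: a period heard twice, not a double period (which would end weakly at phrase 2).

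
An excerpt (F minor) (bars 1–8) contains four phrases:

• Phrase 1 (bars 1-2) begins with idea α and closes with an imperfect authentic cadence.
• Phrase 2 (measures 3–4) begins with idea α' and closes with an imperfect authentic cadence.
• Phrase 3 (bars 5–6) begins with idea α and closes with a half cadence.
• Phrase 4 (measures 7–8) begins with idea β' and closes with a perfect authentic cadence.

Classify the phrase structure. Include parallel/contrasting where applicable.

Four phrases in two halves: the first half (mm. 1-4) ends with an imperfect authentic cadence, the second (mm. 5-8) with a perfect authentic cadence — a large antecedent–consequent pair, i.e. a double period.
Phrase 3 begins with the same material as phrase 1, making it parallel.

parallel double period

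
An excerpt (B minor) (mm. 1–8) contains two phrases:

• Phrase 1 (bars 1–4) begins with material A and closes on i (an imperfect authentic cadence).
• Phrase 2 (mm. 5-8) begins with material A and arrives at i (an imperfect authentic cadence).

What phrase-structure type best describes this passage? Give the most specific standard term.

Both phrases have the same opening (A) and the same cadence (imperfect authentic cadence): the second is a restatement, not a consequent, so this is a repeated phrase rather than a period.

repeated phrase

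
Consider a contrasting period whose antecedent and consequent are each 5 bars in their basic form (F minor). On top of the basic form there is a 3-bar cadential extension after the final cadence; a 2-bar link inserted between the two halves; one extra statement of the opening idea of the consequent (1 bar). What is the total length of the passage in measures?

16 measures

Basic contrasting period: 5 + 5 = 10 bars.
10 (basic form) + 3 (cadential extension) + 2 (link) + 1 (extra statement) = 16.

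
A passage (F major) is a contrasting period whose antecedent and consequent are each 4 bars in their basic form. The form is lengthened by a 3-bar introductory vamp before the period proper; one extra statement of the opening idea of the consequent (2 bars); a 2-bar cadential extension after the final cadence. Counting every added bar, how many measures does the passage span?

Basic contrasting period: 4 + 4 = 8 bars.
8 (basic form) + 3 (introduction) + 2 (extra statement) + 2 (cadential extension) = 15.

15 measures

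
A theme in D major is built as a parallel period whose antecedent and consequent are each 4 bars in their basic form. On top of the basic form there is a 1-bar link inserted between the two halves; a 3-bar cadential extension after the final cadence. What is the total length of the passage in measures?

12 measures

Basic parallel period: 4 + 4 = 8 bars.
8 (basic form) + 1 (link) + 3 (cadential extension) = 12.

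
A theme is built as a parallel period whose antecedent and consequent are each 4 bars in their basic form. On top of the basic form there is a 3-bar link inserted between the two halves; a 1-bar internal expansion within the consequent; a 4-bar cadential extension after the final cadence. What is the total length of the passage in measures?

16 measures

Basic parallel period: 4 + 4 = 8 bars.
8 (basic form) + 3 (link) + 1 (internal expansion) + 4 (cadential extension) = 16.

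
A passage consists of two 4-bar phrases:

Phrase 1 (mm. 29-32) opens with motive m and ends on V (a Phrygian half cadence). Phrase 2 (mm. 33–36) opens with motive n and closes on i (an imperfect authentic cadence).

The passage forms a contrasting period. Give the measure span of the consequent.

The antecedent is the phrase ending with the weaker cadence (Phrygian half cadence, phrase 1) and the consequent the one ending more conclusively (imperfect authentic cadence, phrase 2); the consequent is mm. 33–36.

measures 33–36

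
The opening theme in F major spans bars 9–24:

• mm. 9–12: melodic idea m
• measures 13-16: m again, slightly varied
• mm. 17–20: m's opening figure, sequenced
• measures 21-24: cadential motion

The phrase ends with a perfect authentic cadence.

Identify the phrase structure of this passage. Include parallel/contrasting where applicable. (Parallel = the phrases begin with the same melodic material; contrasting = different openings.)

Basic idea (bars 9–12) + its repetition (mm. 13–16) form the presentation; fragmentation and cadence (mm. 17–24) form the continuation — the 16-bar whole is a sentence.

sentence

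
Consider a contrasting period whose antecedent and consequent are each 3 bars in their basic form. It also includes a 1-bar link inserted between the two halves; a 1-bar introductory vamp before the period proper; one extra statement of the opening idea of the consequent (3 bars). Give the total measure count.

11 measures

Basic contrasting period: 3 + 3 = 6 bars.
6 (basic form) + 1 (link) + 1 (introduction) + 3 (extra statement) = 11.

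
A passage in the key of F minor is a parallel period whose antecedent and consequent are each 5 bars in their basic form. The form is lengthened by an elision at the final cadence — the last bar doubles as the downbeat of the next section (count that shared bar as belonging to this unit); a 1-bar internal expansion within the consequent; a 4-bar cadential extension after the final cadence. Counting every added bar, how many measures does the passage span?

Basic parallel period: 5 + 5 = 10 bars.
10 (basic form) + 1 (internal expansion) + 4 (cadential extension) = 15.
The elision shares a bar with the next section but does not change this unit's count.

15 measures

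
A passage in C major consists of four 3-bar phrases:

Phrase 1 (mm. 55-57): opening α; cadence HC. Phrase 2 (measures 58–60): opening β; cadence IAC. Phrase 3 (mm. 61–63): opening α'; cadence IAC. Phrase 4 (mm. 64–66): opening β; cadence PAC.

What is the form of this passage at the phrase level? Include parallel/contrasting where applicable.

Four phrases in two halves: the first half (mm. 55–60) ends with an imperfect authentic cadence, the second (mm. 61–66) with a perfect authentic cadence — a large antecedent–consequent pair, i.e. a double period.
Phrase 3 begins with the same material as phrase 1, making it parallel.

parallel double period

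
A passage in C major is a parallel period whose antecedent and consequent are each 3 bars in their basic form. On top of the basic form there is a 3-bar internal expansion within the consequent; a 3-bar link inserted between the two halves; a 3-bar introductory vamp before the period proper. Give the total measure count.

Basic parallel period: 3 + 3 = 6 bars.
6 (basic form) + 3 (internal expansion) + 3 (link) + 3 (introduction) = 15.

15 measures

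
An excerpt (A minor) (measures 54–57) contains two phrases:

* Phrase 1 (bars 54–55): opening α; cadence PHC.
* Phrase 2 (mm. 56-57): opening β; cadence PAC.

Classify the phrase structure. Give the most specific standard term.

contrasting period

Phrase 1 ends with a Phrygian half cadence (weaker) and phrase 2 with a perfect authentic cadence (stronger): antecedent + consequent = a period.
The two phrases open with different material (α / β), so the period is contrasting.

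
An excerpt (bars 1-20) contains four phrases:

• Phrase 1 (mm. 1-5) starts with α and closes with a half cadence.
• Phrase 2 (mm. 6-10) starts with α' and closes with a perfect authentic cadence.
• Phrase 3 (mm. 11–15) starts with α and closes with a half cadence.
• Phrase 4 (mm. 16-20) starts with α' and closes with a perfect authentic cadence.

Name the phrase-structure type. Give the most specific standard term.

The cadence pattern HC–PAC–HC–PAC is weak–strong twice, and phrases 3–4 restate phrases 1–2: a period heard twice, not a double period (which would end weakly at phrase 2).

repeated period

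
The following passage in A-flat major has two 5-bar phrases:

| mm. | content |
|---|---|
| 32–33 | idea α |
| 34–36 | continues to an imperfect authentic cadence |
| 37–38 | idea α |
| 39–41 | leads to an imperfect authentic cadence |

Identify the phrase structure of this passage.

repeated phrase

Both phrases have the same opening (α) and the same cadence (imperfect authentic cadence): the second is a restatement, not a consequent, so this is a repeated phrase rather than a period.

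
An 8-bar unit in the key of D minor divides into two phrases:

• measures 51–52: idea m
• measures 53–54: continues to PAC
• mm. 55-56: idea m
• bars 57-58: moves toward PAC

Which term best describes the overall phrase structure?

Both phrases have the same opening (m) and the same cadence (perfect authentic cadence): the second is a restatement, not a consequent, so this is a repeated phrase rather than a period.

repeated phrase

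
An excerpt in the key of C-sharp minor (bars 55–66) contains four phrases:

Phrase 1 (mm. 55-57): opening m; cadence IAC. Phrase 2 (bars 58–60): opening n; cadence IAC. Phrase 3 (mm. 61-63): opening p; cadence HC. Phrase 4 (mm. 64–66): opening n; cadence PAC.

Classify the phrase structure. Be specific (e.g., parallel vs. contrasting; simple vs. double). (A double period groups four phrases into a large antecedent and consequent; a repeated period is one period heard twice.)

Four phrases in two halves: the first half (mm. 55–60) ends with an imperfect authentic cadence, the second (bars 61-66) with a perfect authentic cadence — a large antecedent–consequent pair, i.e. a double period.
Phrase 3 begins with different material from phrase 1, making it contrasting.

contrasting double period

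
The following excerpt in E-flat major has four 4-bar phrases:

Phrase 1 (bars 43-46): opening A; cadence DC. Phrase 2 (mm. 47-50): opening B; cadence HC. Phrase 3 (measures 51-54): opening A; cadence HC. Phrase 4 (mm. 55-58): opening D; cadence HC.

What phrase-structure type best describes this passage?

phrase group

Phrase 4 ends with a half cadence, no stronger than phrase 2's half cadence, so the four phrases do not form a double period; nor do phrases 3–4 duplicate 1–2, so it is not a repeated period. With no phrase reaching a conclusive cadence, the passage is a phrase group.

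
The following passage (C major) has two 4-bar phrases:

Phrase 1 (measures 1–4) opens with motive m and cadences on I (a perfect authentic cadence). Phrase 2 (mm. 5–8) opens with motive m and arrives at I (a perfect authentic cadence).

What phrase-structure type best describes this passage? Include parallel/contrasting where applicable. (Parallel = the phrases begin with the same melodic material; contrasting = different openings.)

Both phrases have the same opening (m) and the same cadence (perfect authentic cadence): the second is a restatement, not a consequent, so this is a repeated phrase rather than a period.

repeated phrase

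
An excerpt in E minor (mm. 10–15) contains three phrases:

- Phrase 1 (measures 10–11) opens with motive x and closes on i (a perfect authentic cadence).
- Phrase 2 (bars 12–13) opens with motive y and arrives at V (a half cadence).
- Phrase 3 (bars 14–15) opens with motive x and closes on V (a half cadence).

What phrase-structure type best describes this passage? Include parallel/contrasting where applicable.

phrase group

The final phrase closes with a half cadence, which is not stronger than the preceding half cadence; the 3 phrases lack an overall antecedent–consequent design and so form a phrase group.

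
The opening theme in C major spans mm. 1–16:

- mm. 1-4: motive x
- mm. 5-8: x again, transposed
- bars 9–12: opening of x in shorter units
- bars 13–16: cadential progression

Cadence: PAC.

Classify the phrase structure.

sentence

Basic idea (measures 1–4) + its repetition (mm. 5–8) form the presentation; fragmentation and cadence (bars 9–16) form the continuation — the 16-bar whole is a sentence.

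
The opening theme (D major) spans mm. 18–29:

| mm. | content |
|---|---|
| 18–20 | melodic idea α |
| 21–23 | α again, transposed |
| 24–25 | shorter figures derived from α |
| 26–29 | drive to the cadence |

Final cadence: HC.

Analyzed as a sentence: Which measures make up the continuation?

measures 24–29

After the presentation (mm. 18–23), the continuation covers the fragmentation through the cadence: mm. 24–29.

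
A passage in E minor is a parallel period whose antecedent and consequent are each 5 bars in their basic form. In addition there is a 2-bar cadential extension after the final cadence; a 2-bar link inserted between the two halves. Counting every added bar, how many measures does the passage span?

14 measures

Basic parallel period: 5 + 5 = 10 bars.
10 (basic form) + 2 (cadential extension) + 2 (link) = 14.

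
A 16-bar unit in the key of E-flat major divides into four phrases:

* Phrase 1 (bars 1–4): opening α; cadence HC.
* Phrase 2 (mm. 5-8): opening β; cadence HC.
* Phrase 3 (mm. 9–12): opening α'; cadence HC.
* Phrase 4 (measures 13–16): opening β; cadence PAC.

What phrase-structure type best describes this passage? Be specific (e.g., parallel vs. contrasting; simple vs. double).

Four phrases in two halves: the first half (measures 1–8) ends with a half cadence, the second (mm. 9–16) with a perfect authentic cadence — a large antecedent–consequent pair, i.e. a double period.
Phrase 3 begins with the same material as phrase 1, making it parallel.

parallel double period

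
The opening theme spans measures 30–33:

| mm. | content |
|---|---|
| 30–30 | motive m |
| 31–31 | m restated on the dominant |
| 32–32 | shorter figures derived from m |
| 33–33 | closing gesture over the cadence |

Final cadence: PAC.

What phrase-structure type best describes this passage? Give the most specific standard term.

sentence

Basic idea (m. 30) + its repetition (measure 31) form the presentation; fragmentation and cadence (mm. 32–33) form the continuation — the 4-bar whole is a sentence.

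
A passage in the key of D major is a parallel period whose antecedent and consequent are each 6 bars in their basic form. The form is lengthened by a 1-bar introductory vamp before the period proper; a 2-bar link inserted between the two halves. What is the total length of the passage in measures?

Basic parallel period: 6 + 6 = 12 bars.
12 (basic form) + 1 (introduction) + 2 (link) = 15.

15 measures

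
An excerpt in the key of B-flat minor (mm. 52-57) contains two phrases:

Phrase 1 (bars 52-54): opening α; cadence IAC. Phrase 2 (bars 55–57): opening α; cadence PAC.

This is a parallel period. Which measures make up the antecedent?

measures 52–54

The phrase ending with the weaker cadence (imperfect authentic cadence) is the antecedent; the one ending more conclusively (perfect authentic cadence) is the consequent. The antecedent is measures 52–54.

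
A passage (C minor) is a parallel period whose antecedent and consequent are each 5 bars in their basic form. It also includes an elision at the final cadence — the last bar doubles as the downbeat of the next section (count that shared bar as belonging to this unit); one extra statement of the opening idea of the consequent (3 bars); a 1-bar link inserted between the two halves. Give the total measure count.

Basic parallel period: 5 + 5 = 10 bars.
10 (basic form) + 3 (extra statement) + 1 (link) = 14.
The elision shares a bar with the next section but does not change this unit's count.

14 measures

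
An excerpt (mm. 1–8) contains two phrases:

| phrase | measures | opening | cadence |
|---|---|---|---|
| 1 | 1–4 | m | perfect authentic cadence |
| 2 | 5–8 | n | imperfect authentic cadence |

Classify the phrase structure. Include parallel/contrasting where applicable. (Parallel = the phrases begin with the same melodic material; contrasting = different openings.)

The second phrase closes with an imperfect authentic cadence, which is not stronger than the first phrase's perfect authentic cadence; without a weak→strong cadential pair there is no antecedent–consequent relationship, so this is a phrase group rather than a period.

phrase group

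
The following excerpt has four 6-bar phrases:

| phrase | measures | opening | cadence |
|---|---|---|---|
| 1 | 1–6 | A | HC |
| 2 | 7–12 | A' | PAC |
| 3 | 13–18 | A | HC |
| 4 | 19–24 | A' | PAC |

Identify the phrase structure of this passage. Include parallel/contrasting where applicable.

repeated period

The cadence pattern HC–PAC–HC–PAC is weak–strong twice, and phrases 3–4 restate phrases 1–2: a period heard twice, not a double period (which would end weakly at phrase 2).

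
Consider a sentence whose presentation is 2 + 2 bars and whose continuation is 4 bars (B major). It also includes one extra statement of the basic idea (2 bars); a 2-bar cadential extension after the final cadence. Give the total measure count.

12 measures

Basic sentence: 2 + 2 + 4 = 8 bars.
8 (basic form) + 2 (extra statement) + 2 (cadential extension) = 12.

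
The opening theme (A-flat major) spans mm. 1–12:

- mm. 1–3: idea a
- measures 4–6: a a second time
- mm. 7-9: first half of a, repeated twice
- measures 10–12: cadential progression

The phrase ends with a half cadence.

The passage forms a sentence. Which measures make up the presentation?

measures 1–6

The presentation of a sentence is the basic idea (mm. 1-3) plus its repetition (mm. 4–6); the presentation is therefore measures 1–6.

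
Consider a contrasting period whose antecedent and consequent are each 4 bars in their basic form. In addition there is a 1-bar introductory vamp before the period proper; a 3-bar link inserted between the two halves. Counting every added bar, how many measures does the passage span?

12 measures

Basic contrasting period: 4 + 4 = 8 bars.
8 (basic form) + 1 (introduction) + 3 (link) = 12.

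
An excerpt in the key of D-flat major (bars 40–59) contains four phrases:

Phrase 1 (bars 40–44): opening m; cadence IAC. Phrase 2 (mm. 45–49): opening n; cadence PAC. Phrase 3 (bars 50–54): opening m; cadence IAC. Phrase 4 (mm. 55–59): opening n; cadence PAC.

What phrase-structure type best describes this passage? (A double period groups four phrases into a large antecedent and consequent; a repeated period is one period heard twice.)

repeated period

The cadence pattern IAC–PAC–IAC–PAC is weak–strong twice, and phrases 3–4 restate phrases 1–2: a period heard twice, not a double period (which would end weakly at phrase 2).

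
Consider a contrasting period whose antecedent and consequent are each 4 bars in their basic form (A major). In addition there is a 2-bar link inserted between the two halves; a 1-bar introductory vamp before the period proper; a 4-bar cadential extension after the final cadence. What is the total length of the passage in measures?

15 measures

Basic contrasting period: 4 + 4 = 8 bars.
8 (basic form) + 2 (link) + 1 (introduction) + 4 (cadential extension) = 15.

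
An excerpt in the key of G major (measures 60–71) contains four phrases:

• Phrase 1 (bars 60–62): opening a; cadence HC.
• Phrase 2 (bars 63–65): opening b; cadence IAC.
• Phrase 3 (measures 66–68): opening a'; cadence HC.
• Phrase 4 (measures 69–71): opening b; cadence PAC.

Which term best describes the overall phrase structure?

parallel double period

Four phrases in two halves: the first half (mm. 60-65) ends with an imperfect authentic cadence, the second (mm. 66–71) with a perfect authentic cadence — a large antecedent–consequent pair, i.e. a double period.
Phrase 3 begins with the same material as phrase 1, making it parallel.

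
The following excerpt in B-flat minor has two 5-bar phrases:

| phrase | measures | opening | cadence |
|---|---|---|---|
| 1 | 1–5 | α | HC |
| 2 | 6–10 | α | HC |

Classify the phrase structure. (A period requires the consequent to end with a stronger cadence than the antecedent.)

repeated phrase

Both phrases have the same opening (α) and the same cadence (half cadence): the second is a restatement, not a consequent, so this is a repeated phrase rather than a period.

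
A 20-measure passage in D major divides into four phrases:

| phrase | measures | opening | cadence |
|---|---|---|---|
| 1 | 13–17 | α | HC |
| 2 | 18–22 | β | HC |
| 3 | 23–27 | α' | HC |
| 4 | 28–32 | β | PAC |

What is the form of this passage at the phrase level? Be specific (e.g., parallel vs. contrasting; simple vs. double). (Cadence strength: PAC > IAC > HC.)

parallel double period

Four phrases in two halves: the first half (mm. 13-22) ends with a half cadence, the second (measures 23-32) with a perfect authentic cadence — a large antecedent–consequent pair, i.e. a double period.
Phrase 3 begins with the same material as phrase 1, making it parallel.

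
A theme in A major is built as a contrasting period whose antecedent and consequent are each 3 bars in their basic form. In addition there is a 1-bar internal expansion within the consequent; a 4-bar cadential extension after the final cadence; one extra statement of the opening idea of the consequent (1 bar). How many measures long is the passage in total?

Basic contrasting period: 3 + 3 = 6 bars.
6 (basic form) + 1 (internal expansion) + 4 (cadential extension) + 1 (extra statement) = 12.

12 measures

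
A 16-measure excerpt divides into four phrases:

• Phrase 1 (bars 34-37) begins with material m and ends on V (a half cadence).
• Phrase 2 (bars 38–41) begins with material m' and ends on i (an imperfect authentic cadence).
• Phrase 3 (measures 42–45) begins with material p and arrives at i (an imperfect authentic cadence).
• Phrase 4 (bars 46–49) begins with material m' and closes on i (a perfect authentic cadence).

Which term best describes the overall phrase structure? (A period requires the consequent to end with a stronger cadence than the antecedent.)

contrasting double period

Four phrases in two halves: the first half (measures 34–41) ends with an imperfect authentic cadence, the second (bars 42-49) with a perfect authentic cadence — a large antecedent–consequent pair, i.e. a double period.
Phrase 3 begins with different material from phrase 1, making it contrasting.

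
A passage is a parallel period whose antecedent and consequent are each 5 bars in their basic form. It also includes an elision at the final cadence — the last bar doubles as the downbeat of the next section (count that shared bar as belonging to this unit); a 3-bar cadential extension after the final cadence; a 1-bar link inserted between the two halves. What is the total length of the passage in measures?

Basic parallel period: 5 + 5 = 10 bars.
10 (basic form) + 3 (cadential extension) + 1 (link) = 14.
The elision shares a bar with the next section but does not change this unit's count.

14 measures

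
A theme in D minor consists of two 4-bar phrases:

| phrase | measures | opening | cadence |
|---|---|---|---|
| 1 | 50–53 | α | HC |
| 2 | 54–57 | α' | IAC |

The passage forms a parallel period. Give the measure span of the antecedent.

The phrase ending with the weaker cadence (half cadence) is the antecedent; the one ending more conclusively (imperfect authentic cadence) is the consequent. The antecedent is measures 50–53.

measures 50–53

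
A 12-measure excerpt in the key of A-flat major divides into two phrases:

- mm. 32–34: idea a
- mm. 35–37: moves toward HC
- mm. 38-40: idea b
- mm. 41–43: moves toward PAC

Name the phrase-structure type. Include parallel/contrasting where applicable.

contrasting period

Phrase 1 ends with a half cadence (weaker) and phrase 2 with a perfect authentic cadence (stronger): antecedent + consequent = a period.
The two phrases open with different material (a / b), so the period is contrasting.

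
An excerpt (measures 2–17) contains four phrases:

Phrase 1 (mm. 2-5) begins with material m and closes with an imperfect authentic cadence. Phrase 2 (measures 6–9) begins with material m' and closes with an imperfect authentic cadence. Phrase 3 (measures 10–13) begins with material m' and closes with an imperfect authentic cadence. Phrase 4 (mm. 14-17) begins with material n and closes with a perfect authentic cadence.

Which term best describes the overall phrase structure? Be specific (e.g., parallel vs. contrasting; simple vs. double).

parallel double period

Four phrases in two halves: the first half (mm. 2–9) ends with an imperfect authentic cadence, the second (mm. 10–17) with a perfect authentic cadence — a large antecedent–consequent pair, i.e. a double period.
Phrase 3 begins with the same material as phrase 1, making it parallel.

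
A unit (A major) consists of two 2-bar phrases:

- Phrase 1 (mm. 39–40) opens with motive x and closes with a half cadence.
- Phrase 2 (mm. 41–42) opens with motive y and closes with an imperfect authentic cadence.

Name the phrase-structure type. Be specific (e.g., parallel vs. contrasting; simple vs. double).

Phrase 1 ends with a half cadence (weaker) and phrase 2 with an imperfect authentic cadence (stronger): antecedent + consequent = a period.
The two phrases open with different material (x / y), so the period is contrasting.

contrasting period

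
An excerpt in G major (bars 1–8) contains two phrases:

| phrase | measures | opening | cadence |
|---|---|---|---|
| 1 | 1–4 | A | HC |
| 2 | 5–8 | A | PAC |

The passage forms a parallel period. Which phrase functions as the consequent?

The phrase ending with the weaker cadence (half cadence) is the antecedent; the one ending more conclusively (perfect authentic cadence) is the consequent. The consequent is phrase 2.

phrase 2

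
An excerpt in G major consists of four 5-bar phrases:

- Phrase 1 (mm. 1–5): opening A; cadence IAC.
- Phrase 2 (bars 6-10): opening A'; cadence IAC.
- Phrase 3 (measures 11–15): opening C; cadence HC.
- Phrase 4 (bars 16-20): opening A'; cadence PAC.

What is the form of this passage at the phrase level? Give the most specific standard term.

Four phrases in two halves: the first half (bars 1–10) ends with an imperfect authentic cadence, the second (measures 11–20) with a perfect authentic cadence — a large antecedent–consequent pair, i.e. a double period.
Phrase 3 begins with different material from phrase 1, making it contrasting.

contrasting double period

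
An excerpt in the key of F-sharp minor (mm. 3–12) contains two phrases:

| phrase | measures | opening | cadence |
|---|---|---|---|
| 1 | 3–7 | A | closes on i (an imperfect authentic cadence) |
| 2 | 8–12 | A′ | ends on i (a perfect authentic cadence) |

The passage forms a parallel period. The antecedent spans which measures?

measures 3–7

The antecedent is the phrase ending with the weaker cadence (imperfect authentic cadence, phrase 1) and the consequent the one ending more conclusively (perfect authentic cadence, phrase 2); the antecedent is mm. 3-7.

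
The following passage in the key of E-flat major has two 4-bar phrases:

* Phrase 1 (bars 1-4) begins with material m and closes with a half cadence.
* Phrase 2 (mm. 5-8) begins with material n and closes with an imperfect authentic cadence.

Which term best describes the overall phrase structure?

Phrase 1 ends with a half cadence (weaker) and phrase 2 with an imperfect authentic cadence (stronger): antecedent + consequent = a period.
The two phrases open with different material (m / n), so the period is contrasting.

contrasting period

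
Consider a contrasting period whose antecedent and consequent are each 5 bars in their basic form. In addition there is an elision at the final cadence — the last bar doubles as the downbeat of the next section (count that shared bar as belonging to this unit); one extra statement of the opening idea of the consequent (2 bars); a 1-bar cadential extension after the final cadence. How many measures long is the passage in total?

Basic contrasting period: 5 + 5 = 10 bars.
10 (basic form) + 2 (extra statement) + 1 (cadential extension) = 13.
The elision shares a bar with the next section but does not change this unit's count.

13 measures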